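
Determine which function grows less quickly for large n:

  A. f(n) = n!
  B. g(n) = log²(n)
B

f(n) = n! is O(n!), while g(n) = log²(n) is O(log² n).
Since O(log² n) grows slower than O(n!), g(n) is dominated.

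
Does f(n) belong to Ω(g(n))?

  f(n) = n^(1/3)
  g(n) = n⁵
False

f(n) = n^(1/3) is O(n^(1/3)), and g(n) = n⁵ is O(n⁵).
Since O(n^(1/3)) grows slower than O(n⁵), f(n) = Ω(g(n)) is false.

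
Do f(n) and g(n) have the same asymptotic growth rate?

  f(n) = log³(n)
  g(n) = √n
False

f(n) = log³(n) is O(log³ n), and g(n) = √n is O(√n).
Since they have different growth rates, f(n) = Θ(g(n)) is false.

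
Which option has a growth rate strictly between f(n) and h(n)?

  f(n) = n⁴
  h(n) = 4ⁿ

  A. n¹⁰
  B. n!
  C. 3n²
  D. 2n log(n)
A

We need g(n) with n⁴ = o(g(n)) and g(n) = o(4ⁿ), i.e. O(n⁴) ≺ g ≺ O(4ⁿ).
Check each option:
  A. n¹⁰ — O(n¹⁰) is strictly between O(n⁴) and O(4ⁿ) ✓
  B. n! — O(n!) does not grow strictly slower than h(n)
  C. 3n² — O(n²) does not grow strictly faster than f(n)
  D. 2n log(n) — O(n log n) does not grow strictly faster than f(n)

Only option A (n¹⁰) lies strictly between.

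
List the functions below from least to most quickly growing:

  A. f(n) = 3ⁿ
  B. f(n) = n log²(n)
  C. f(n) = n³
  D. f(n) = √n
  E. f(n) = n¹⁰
D < B < C < E < A

Comparing growth rates:
D = √n is O(√n)
B = n log²(n) is O(n log² n)
C = n³ is O(n³)
E = n¹⁰ is O(n¹⁰)
A = 3ⁿ is O(3ⁿ)

Therefore, the order from slowest to fastest is: D < B < C < E < A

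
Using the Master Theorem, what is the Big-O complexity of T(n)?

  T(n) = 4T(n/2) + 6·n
Θ(n²)

Master Theorem: a = 4, b = 2, f(n) = 6·n.
Compute the critical exponent d = log₂(4) = 2.
Compare f(n) = Θ(n) against n^d:
  k = 1 < d = 2, so f(n) = O(n^(d-ε)) — Case 1.
  The recursion cost dominates: T(n) = Θ(n^d) = Θ(n²).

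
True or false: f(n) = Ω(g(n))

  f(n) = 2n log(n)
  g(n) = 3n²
False

f(n) = 2n log(n) is O(n log n), and g(n) = 3n² is O(n²).
Since O(n log n) grows slower than O(n²), f(n) = Ω(g(n)) is false.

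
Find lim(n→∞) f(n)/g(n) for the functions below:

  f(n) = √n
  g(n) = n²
0

Since √n (O(√n)) grows slower than n² (O(n²)),
the ratio f(n)/g(n) → 0 as n → ∞.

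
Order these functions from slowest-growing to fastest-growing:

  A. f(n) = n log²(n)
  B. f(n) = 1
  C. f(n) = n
B < C < A

Comparing growth rates:
B = 1 is O(1)
C = n is O(n)
A = n log²(n) is O(n log² n)

Therefore, the order from slowest to fastest is: B < C < A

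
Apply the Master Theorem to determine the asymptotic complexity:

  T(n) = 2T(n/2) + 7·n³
Θ(n³)

Master Theorem: a = 2, b = 2, f(n) = 7·n³.
Compute the critical exponent d = log₂(2) = 1.
Compare f(n) = Θ(n³) against n^d:
  k = 3 > d = 1, so f(n) = Ω(n^(d+ε)) — Case 3.
  Regularity: a·(n/b)^3/n^3 = a/b^3 = 2/8 < 1 ✓.
  The top-level work dominates: T(n) = Θ(f(n)) = Θ(n³).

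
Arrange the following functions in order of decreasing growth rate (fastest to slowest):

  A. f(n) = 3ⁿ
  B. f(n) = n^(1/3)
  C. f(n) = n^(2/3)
A > C > B

Comparing growth rates:
A = 3ⁿ is O(3ⁿ)
C = n^(2/3) is O(n^(2/3))
B = n^(1/3) is O(n^(1/3))

Therefore, the order from fastest to slowest is: A > C > B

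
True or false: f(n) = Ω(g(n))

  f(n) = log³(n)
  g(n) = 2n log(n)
False

f(n) = log³(n) is O(log³ n), and g(n) = 2n log(n) is O(n log n).
Since O(log³ n) grows slower than O(n log n), f(n) = Ω(g(n)) is false.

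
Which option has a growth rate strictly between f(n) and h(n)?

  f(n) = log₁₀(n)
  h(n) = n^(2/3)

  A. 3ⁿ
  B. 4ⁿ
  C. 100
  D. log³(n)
D

We need g(n) with log₁₀(n) = o(g(n)) and g(n) = o(n^(2/3)), i.e. O(log n) ≺ g ≺ O(n^(2/3)).
Check each option:
  A. 3ⁿ — O(3ⁿ) does not grow strictly slower than h(n)
  B. 4ⁿ — O(4ⁿ) does not grow strictly slower than h(n)
  C. 100 — O(1) does not grow strictly faster than f(n)
  D. log³(n) — O(log³ n) is strictly between O(log n) and O(n^(2/3)) ✓

Only option D (log³(n)) lies strictly between.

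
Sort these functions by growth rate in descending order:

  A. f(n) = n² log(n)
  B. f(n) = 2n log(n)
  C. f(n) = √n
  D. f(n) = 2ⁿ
D > A > B > C

Comparing growth rates:
D = 2ⁿ is O(2ⁿ)
A = n² log(n) is O(n² log n)
B = 2n log(n) is O(n log n)
C = √n is O(√n)

Therefore, the order from fastest to slowest is: D > A > B > C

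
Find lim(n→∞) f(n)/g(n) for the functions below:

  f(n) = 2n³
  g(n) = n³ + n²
2

Since 2n³ and n³ + n² have the same growth rate (O(n³)),
the ratio converges to a constant: 2.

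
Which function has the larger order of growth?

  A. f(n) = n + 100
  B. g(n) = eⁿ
B

f(n) = n + 100 is O(n), while g(n) = eⁿ is O(eⁿ).
Since O(eⁿ) grows faster than O(n), g(n) dominates.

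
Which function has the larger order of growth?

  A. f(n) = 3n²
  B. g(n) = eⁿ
B

f(n) = 3n² is O(n²), while g(n) = eⁿ is O(eⁿ).
Since O(eⁿ) grows faster than O(n²), g(n) dominates.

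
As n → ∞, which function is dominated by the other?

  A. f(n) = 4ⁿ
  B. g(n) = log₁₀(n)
B

f(n) = 4ⁿ is O(4ⁿ), while g(n) = log₁₀(n) is O(log n).
Since O(log n) grows slower than O(4ⁿ), g(n) is dominated.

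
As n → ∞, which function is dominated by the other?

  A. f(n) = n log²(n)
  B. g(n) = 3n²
A

f(n) = n log²(n) is O(n log² n), while g(n) = 3n² is O(n²).
Since O(n log² n) grows slower than O(n²), f(n) is dominated.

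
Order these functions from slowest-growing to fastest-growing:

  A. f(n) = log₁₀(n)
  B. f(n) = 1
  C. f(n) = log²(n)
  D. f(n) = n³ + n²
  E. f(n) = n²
B < A < C < E < D

Comparing growth rates:
B = 1 is O(1)
A = log₁₀(n) is O(log n)
C = log²(n) is O(log² n)
E = n² is O(n²)
D = n³ + n² is O(n³)

Therefore, the order from slowest to fastest is: B < A < C < E < D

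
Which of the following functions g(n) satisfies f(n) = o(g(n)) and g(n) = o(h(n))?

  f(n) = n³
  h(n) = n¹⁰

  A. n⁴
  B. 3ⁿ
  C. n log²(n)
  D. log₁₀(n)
A

We need g(n) with n³ = o(g(n)) and g(n) = o(n¹⁰), i.e. O(n³) ≺ g ≺ O(n¹⁰).
Check each option:
  A. n⁴ — O(n⁴) is strictly between O(n³) and O(n¹⁰) ✓
  B. 3ⁿ — O(3ⁿ) does not grow strictly slower than h(n)
  C. n log²(n) — O(n log² n) does not grow strictly faster than f(n)
  D. log₁₀(n) — O(log n) does not grow strictly faster than f(n)

Only option A (n⁴) lies strictly between.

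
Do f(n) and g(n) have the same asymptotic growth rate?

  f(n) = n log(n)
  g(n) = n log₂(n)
True

f(n) = n log(n) and g(n) = n log₂(n) are both O(n log n).
Since they have the same asymptotic growth rate, f(n) = Θ(g(n)) is true.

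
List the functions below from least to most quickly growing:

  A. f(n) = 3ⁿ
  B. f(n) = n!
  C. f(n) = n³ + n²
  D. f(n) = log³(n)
D < C < A < B

Comparing growth rates:
D = log³(n) is O(log³ n)
C = n³ + n² is O(n³)
A = 3ⁿ is O(3ⁿ)
B = n! is O(n!)

Therefore, the order from slowest to fastest is: D < C < A < B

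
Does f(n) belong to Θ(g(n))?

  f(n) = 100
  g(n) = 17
True

f(n) = 100 and g(n) = 17 are both O(1).
Since they have the same asymptotic growth rate, f(n) = Θ(g(n)) is true.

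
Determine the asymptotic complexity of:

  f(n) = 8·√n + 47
O(√n)

The dominant term in 8·√n + 47 is 8·√n, which is Θ(√n).
Lower-order terms (47) are asymptotically negligible.
Constants are absorbed, so the tightest bound is O(√n).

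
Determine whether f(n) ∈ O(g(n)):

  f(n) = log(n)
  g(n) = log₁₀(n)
True

f(n) = log(n) and g(n) = log₁₀(n) are both O(log n).
Big-O permits equal growth rates (f ≤ c·g for some c), so f(n) = O(g(n)) is true.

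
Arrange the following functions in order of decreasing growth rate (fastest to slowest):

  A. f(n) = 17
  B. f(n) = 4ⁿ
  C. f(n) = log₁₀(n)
B > C > A

Comparing growth rates:
B = 4ⁿ is O(4ⁿ)
C = log₁₀(n) is O(log n)
A = 17 is O(1)

Therefore, the order from fastest to slowest is: B > C > A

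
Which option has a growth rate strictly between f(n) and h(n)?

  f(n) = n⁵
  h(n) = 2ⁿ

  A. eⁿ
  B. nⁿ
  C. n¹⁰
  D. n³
C

We need g(n) with n⁵ = o(g(n)) and g(n) = o(2ⁿ), i.e. O(n⁵) ≺ g ≺ O(2ⁿ).
Check each option:
  A. eⁿ — O(eⁿ) does not grow strictly slower than h(n)
  B. nⁿ — O(nⁿ) does not grow strictly slower than h(n)
  C. n¹⁰ — O(n¹⁰) is strictly between O(n⁵) and O(2ⁿ) ✓
  D. n³ — O(n³) does not grow strictly faster than f(n)

Only option C (n¹⁰) lies strictly between.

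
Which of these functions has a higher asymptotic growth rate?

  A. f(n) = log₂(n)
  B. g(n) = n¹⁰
B

f(n) = log₂(n) is O(log n), while g(n) = n¹⁰ is O(n¹⁰).
Since O(n¹⁰) grows faster than O(log n), g(n) dominates.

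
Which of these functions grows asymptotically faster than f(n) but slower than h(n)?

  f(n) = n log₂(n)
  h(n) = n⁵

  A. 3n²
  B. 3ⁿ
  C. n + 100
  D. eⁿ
A

We need g(n) with n log₂(n) = o(g(n)) and g(n) = o(n⁵), i.e. O(n log n) ≺ g ≺ O(n⁵).
Check each option:
  A. 3n² — O(n²) is strictly between O(n log n) and O(n⁵) ✓
  B. 3ⁿ — O(3ⁿ) does not grow strictly slower than h(n)
  C. n + 100 — O(n) does not grow strictly faster than f(n)
  D. eⁿ — O(eⁿ) does not grow strictly slower than h(n)

Only option A (3n²) lies strictly between.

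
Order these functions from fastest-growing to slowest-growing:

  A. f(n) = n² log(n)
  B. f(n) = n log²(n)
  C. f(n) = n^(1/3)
A > B > C

Comparing growth rates:
A = n² log(n) is O(n² log n)
B = n log²(n) is O(n log² n)
C = n^(1/3) is O(n^(1/3))

Therefore, the order from fastest to slowest is: A > B > C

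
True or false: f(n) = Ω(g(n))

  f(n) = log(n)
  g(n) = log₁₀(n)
True

f(n) = log(n) and g(n) = log₁₀(n) are both O(log n).
Big-Ω permits equal growth rates (f ≥ c·g for some c > 0), so f(n) = Ω(g(n)) is true.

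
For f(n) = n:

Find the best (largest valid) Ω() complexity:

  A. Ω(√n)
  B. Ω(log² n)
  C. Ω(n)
C

f(n) = n is Ω(n).
All listed options are valid Big-Ω bounds (lower bounds),
but Ω(n) is the tightest (largest valid bound).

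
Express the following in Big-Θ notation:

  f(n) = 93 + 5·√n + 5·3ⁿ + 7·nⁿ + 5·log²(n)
Θ(nⁿ)

Order the terms by growth rate: 93 ≺ 5·log²(n) ≺ 5·√n ≺ 5·3ⁿ ≺ 7·nⁿ.
The fastest-growing term 7·nⁿ dominates as n → ∞; dropping its constant factor gives Θ(nⁿ).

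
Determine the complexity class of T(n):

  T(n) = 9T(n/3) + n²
Θ(n² log n)

Master Theorem: a = 9, b = 3, f(n) = n².
Compute the critical exponent d = log₃(9) = 2.
Compare f(n) = Θ(n²) against n^d:
  k = 2 = d, so f(n) = Θ(n^d) — Case 2.
  Work is balanced across levels: T(n) = Θ(n^d log n) = Θ(n² log n).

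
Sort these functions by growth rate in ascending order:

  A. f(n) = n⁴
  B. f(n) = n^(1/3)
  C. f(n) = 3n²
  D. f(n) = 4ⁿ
B < C < A < D

Comparing growth rates:
B = n^(1/3) is O(n^(1/3))
C = 3n² is O(n²)
A = n⁴ is O(n⁴)
D = 4ⁿ is O(4ⁿ)

Therefore, the order from slowest to fastest is: B < C < A < D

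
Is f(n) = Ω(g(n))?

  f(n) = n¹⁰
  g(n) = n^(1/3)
True

f(n) = n¹⁰ is O(n¹⁰), and g(n) = n^(1/3) is O(n^(1/3)).
Since O(n¹⁰) grows at least as fast as O(n^(1/3)), f(n) = Ω(g(n)) is true.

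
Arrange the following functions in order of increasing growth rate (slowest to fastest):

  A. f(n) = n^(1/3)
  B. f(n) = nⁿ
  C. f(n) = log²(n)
C < A < B

Comparing growth rates:
C = log²(n) is O(log² n)
A = n^(1/3) is O(n^(1/3))
B = nⁿ is O(nⁿ)

Therefore, the order from slowest to fastest is: C < A < B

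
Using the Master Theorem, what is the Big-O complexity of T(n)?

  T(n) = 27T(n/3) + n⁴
Θ(n⁴)

Master Theorem: a = 27, b = 3, f(n) = n⁴.
Compute the critical exponent d = log₃(27) = 3.
Compare f(n) = Θ(n⁴) against n^d:
  k = 4 > d = 3, so f(n) = Ω(n^(d+ε)) — Case 3.
  Regularity: a·(n/b)^4/n^4 = a/b^4 = 27/81 < 1 ✓.
  The top-level work dominates: T(n) = Θ(f(n)) = Θ(n⁴).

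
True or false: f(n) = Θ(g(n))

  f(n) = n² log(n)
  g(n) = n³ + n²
False

f(n) = n² log(n) is O(n² log n), and g(n) = n³ + n² is O(n³).
Since they have different growth rates, f(n) = Θ(g(n)) is false.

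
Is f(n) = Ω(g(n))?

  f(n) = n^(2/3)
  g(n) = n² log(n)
False

f(n) = n^(2/3) is O(n^(2/3)), and g(n) = n² log(n) is O(n² log n).
Since O(n^(2/3)) grows slower than O(n² log n), f(n) = Ω(g(n)) is false.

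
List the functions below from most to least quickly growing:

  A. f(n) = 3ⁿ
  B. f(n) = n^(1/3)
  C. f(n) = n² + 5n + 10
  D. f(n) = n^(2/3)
A > C > D > B

Comparing growth rates:
A = 3ⁿ is O(3ⁿ)
C = n² + 5n + 10 is O(n²)
D = n^(2/3) is O(n^(2/3))
B = n^(1/3) is O(n^(1/3))

Therefore, the order from fastest to slowest is: A > C > D > B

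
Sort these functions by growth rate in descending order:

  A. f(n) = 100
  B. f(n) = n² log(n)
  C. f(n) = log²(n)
B > C > A

Comparing growth rates:
B = n² log(n) is O(n² log n)
C = log²(n) is O(log² n)
A = 100 is O(1)

Therefore, the order from fastest to slowest is: B > C > A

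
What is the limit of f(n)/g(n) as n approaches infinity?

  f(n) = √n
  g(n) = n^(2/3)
0

Since √n (O(√n)) grows slower than n^(2/3) (O(n^(2/3))),
the ratio f(n)/g(n) → 0 as n → ∞.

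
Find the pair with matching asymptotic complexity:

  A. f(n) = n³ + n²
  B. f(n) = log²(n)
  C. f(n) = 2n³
A and C

Examining each function:
  A. n³ + n² is O(n³)
  B. log²(n) is O(log² n)
  C. 2n³ is O(n³)

Functions A and C both have the same complexity class.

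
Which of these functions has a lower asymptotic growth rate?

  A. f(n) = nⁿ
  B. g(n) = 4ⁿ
B

f(n) = nⁿ is O(nⁿ), while g(n) = 4ⁿ is O(4ⁿ).
Since O(4ⁿ) grows slower than O(nⁿ), g(n) is dominated.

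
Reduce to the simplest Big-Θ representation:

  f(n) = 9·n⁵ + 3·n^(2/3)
Θ(n⁵)

Order the terms by growth rate: 3·n^(2/3) ≺ 9·n⁵.
The fastest-growing term 9·n⁵ dominates as n → ∞; dropping its constant factor gives Θ(n⁵).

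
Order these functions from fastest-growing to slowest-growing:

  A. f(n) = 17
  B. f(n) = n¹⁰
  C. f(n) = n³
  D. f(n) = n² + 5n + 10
B > C > D > A

Comparing growth rates:
B = n¹⁰ is O(n¹⁰)
C = n³ is O(n³)
D = n² + 5n + 10 is O(n²)
A = 17 is O(1)

Therefore, the order from fastest to slowest is: B > C > D > A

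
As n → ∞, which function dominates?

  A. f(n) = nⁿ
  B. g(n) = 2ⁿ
A

f(n) = nⁿ is O(nⁿ), while g(n) = 2ⁿ is O(2ⁿ).
Since O(nⁿ) grows faster than O(2ⁿ), f(n) dominates.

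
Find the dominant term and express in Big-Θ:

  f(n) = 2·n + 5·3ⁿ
Θ(3ⁿ)

Order the terms by growth rate: 2·n ≺ 5·3ⁿ.
The fastest-growing term 5·3ⁿ dominates as n → ∞; dropping its constant factor gives Θ(3ⁿ).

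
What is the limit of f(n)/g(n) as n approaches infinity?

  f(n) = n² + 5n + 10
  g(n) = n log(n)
∞

Since n² + 5n + 10 (O(n²)) grows faster than n log(n) (O(n log n)),
the ratio f(n)/g(n) → ∞ as n → ∞.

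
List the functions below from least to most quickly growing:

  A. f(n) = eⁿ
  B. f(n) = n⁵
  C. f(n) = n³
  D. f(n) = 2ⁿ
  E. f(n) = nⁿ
C < B < D < A < E

Comparing growth rates:
C = n³ is O(n³)
B = n⁵ is O(n⁵)
D = 2ⁿ is O(2ⁿ)
A = eⁿ is O(eⁿ)
E = nⁿ is O(nⁿ)

Therefore, the order from slowest to fastest is: C < B < D < A < E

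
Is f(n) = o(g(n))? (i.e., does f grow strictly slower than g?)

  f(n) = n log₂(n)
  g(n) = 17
False

f(n) = n log₂(n) is O(n log n), and g(n) = 17 is O(1).
Since O(n log n) grows faster than or equal to O(1), f(n) = o(g(n)) is false.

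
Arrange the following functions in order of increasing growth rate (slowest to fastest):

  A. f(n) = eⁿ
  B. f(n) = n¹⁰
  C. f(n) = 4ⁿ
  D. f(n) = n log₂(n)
D < B < A < C

Comparing growth rates:
D = n log₂(n) is O(n log n)
B = n¹⁰ is O(n¹⁰)
A = eⁿ is O(eⁿ)
C = 4ⁿ is O(4ⁿ)

Therefore, the order from slowest to fastest is: D < B < A < C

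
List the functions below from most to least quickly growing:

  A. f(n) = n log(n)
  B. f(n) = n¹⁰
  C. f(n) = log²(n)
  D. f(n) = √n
B > A > D > C

Comparing growth rates:
B = n¹⁰ is O(n¹⁰)
A = n log(n) is O(n log n)
D = √n is O(√n)
C = log²(n) is O(log² n)

Therefore, the order from fastest to slowest is: B > A > D > C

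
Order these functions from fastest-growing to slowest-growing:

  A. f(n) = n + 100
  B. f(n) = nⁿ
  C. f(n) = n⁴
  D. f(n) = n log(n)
B > C > D > A

Comparing growth rates:
B = nⁿ is O(nⁿ)
C = n⁴ is O(n⁴)
D = n log(n) is O(n log n)
A = n + 100 is O(n)

Therefore, the order from fastest to slowest is: B > C > D > A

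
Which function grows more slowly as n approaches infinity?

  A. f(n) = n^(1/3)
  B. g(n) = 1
B

f(n) = n^(1/3) is O(n^(1/3)), while g(n) = 1 is O(1).
Since O(1) grows slower than O(n^(1/3)), g(n) is dominated.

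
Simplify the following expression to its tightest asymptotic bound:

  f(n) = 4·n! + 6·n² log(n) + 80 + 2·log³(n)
Θ(n!)

Order the terms by growth rate: 80 ≺ 2·log³(n) ≺ 6·n² log(n) ≺ 4·n!.
The fastest-growing term 4·n! dominates as n → ∞; dropping its constant factor gives Θ(n!).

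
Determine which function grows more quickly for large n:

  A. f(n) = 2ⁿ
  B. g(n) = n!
B

f(n) = 2ⁿ is O(2ⁿ), while g(n) = n! is O(n!).
Since O(n!) grows faster than O(2ⁿ), g(n) dominates.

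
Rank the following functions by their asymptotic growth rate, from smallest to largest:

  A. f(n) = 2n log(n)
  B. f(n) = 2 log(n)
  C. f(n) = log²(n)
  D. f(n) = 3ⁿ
B < C < A < D

Comparing growth rates:
B = 2 log(n) is O(log n)
C = log²(n) is O(log² n)
A = 2n log(n) is O(n log n)
D = 3ⁿ is O(3ⁿ)

Therefore, the order from slowest to fastest is: B < C < A < D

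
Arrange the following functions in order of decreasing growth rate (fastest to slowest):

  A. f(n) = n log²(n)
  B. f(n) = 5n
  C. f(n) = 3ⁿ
C > A > B

Comparing growth rates:
C = 3ⁿ is O(3ⁿ)
A = n log²(n) is O(n log² n)
B = 5n is O(n)

Therefore, the order from fastest to slowest is: C > A > B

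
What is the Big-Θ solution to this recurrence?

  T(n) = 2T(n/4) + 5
Θ(n^log₄(2))

Master Theorem: a = 2, b = 4, f(n) = 5.
Compute the critical exponent d = log₄(2) = 0.500.
Compare f(n) = Θ(1) against n^d:
  k = 0 < d = 0.500, so f(n) = O(n^(d-ε)) — Case 1.
  The recursion cost dominates: T(n) = Θ(n^d) = Θ(n^log₄(2)).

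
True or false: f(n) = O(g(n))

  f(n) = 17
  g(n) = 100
True

f(n) = 17 and g(n) = 100 are both O(1).
Big-O permits equal growth rates (f ≤ c·g for some c), so f(n) = O(g(n)) is true.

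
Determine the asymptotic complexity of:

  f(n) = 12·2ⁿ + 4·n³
O(2ⁿ)

The dominant term in 12·2ⁿ + 4·n³ is 12·2ⁿ, which is Θ(2ⁿ).
Lower-order terms (4·n³) are asymptotically negligible.
Constants are absorbed, so the tightest bound is O(2ⁿ).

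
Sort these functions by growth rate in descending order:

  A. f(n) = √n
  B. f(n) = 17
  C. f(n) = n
C > A > B

Comparing growth rates:
C = n is O(n)
A = √n is O(√n)
B = 17 is O(1)

Therefore, the order from fastest to slowest is: C > A > B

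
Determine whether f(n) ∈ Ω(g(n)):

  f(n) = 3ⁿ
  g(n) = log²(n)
True

f(n) = 3ⁿ is O(3ⁿ), and g(n) = log²(n) is O(log² n).
Since O(3ⁿ) grows at least as fast as O(log² n), f(n) = Ω(g(n)) is true.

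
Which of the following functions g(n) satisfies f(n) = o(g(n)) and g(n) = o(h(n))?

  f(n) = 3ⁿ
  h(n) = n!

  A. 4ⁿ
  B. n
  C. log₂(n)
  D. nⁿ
A

We need g(n) with 3ⁿ = o(g(n)) and g(n) = o(n!), i.e. O(3ⁿ) ≺ g ≺ O(n!).
Check each option:
  A. 4ⁿ — O(4ⁿ) is strictly between O(3ⁿ) and O(n!) ✓
  B. n — O(n) does not grow strictly faster than f(n)
  C. log₂(n) — O(log n) does not grow strictly faster than f(n)
  D. nⁿ — O(nⁿ) does not grow strictly slower than h(n)

Only option A (4ⁿ) lies strictly between.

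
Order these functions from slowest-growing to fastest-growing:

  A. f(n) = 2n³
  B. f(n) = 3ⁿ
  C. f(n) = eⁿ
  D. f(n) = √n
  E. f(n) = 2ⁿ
D < A < E < C < B

Comparing growth rates:
D = √n is O(√n)
A = 2n³ is O(n³)
E = 2ⁿ is O(2ⁿ)
C = eⁿ is O(eⁿ)
B = 3ⁿ is O(3ⁿ)

Therefore, the order from slowest to fastest is: D < A < E < C < B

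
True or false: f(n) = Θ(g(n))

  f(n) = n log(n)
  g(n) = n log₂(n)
True

f(n) = n log(n) and g(n) = n log₂(n) are both O(n log n).
Since they have the same asymptotic growth rate, f(n) = Θ(g(n)) is true.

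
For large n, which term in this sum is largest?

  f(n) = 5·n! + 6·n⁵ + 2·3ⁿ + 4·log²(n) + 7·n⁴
5·n!

Looking at each term:
  - 5·n! is O(n!)
  - 6·n⁵ is O(n⁵)
  - 2·3ⁿ is O(3ⁿ)
  - 4·log²(n) is O(log² n)
  - 7·n⁴ is O(n⁴)

The term 5·n! (O(n!)) grows fastest and dominates all others.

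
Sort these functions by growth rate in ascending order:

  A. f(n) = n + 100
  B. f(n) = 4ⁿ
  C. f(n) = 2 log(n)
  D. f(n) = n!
C < A < B < D

Comparing growth rates:
C = 2 log(n) is O(log n)
A = n + 100 is O(n)
B = 4ⁿ is O(4ⁿ)
D = n! is O(n!)

Therefore, the order from slowest to fastest is: C < A < B < D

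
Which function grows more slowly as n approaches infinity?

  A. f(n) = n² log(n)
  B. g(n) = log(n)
B

f(n) = n² log(n) is O(n² log n), while g(n) = log(n) is O(log n).
Since O(log n) grows slower than O(n² log n), g(n) is dominated.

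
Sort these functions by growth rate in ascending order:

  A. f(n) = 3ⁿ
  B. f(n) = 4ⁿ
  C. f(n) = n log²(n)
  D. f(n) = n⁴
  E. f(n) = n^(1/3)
E < C < D < A < B

Comparing growth rates:
E = n^(1/3) is O(n^(1/3))
C = n log²(n) is O(n log² n)
D = n⁴ is O(n⁴)
A = 3ⁿ is O(3ⁿ)
B = 4ⁿ is O(4ⁿ)

Therefore, the order from slowest to fastest is: E < C < D < A < B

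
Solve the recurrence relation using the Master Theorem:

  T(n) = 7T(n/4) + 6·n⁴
Θ(n⁴)

Master Theorem: a = 7, b = 4, f(n) = 6·n⁴.
Compute the critical exponent d = log₄(7) = 1.404.
Compare f(n) = Θ(n⁴) against n^d:
  k = 4 > d = 1.404, so f(n) = Ω(n^(d+ε)) — Case 3.
  Regularity: a·(n/b)^4/n^4 = a/b^4 = 7/256 < 1 ✓.
  The top-level work dominates: T(n) = Θ(f(n)) = Θ(n⁴).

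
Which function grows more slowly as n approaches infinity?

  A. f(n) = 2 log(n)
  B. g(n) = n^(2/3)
A

f(n) = 2 log(n) is O(log n), while g(n) = n^(2/3) is O(n^(2/3)).
Since O(log n) grows slower than O(n^(2/3)), f(n) is dominated.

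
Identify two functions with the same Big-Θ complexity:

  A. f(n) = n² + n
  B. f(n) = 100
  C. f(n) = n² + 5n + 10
A and C

Examining each function:
  A. n² + n is O(n²)
  B. 100 is O(1)
  C. n² + 5n + 10 is O(n²)

Functions A and C both have the same complexity class.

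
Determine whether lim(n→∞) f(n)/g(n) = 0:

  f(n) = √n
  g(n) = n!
True

f(n) = √n is O(√n), and g(n) = n! is O(n!).
Since O(√n) grows strictly slower than O(n!), f(n) = o(g(n)) is true.
This means lim(n→∞) f(n)/g(n) = 0.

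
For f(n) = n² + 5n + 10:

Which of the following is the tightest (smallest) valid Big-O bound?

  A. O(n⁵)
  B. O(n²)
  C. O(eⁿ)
B

f(n) = n² + 5n + 10 is O(n²).
All listed options are valid Big-O bounds (upper bounds),
but O(n²) is the tightest (smallest valid bound).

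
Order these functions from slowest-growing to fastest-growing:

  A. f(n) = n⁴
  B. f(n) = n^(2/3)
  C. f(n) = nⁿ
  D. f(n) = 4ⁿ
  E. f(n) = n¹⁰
B < A < E < D < C

Comparing growth rates:
B = n^(2/3) is O(n^(2/3))
A = n⁴ is O(n⁴)
E = n¹⁰ is O(n¹⁰)
D = 4ⁿ is O(4ⁿ)
C = nⁿ is O(nⁿ)

Therefore, the order from slowest to fastest is: B < A < E < D < C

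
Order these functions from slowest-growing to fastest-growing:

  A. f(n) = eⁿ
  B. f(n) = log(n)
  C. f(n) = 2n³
B < C < A

Comparing growth rates:
B = log(n) is O(log n)
C = 2n³ is O(n³)
A = eⁿ is O(eⁿ)

Therefore, the order from slowest to fastest is: B < C < A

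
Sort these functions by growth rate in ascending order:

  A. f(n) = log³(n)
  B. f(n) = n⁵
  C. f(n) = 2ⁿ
A < B < C

Comparing growth rates:
A = log³(n) is O(log³ n)
B = n⁵ is O(n⁵)
C = 2ⁿ is O(2ⁿ)

Therefore, the order from slowest to fastest is: A < B < C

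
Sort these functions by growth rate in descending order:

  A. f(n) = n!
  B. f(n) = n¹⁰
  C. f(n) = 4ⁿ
A > C > B

Comparing growth rates:
A = n! is O(n!)
C = 4ⁿ is O(4ⁿ)
B = n¹⁰ is O(n¹⁰)

Therefore, the order from fastest to slowest is: A > C > B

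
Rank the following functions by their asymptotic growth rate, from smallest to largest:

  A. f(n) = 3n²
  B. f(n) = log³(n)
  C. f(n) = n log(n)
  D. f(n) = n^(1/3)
B < D < C < A

Comparing growth rates:
B = log³(n) is O(log³ n)
D = n^(1/3) is O(n^(1/3))
C = n log(n) is O(n log n)
A = 3n² is O(n²)

Therefore, the order from slowest to fastest is: B < D < C < A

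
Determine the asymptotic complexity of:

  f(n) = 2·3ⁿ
O(3ⁿ)

The dominant term in 2·3ⁿ is 2·3ⁿ, which is Θ(3ⁿ).
Constants are absorbed, so the tightest bound is O(3ⁿ).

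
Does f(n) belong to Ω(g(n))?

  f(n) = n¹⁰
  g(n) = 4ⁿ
False

f(n) = n¹⁰ is O(n¹⁰), and g(n) = 4ⁿ is O(4ⁿ).
Since O(n¹⁰) grows slower than O(4ⁿ), f(n) = Ω(g(n)) is false.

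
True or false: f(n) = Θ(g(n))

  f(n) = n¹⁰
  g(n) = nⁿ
False

f(n) = n¹⁰ is O(n¹⁰), and g(n) = nⁿ is O(nⁿ).
Since they have different growth rates, f(n) = Θ(g(n)) is false.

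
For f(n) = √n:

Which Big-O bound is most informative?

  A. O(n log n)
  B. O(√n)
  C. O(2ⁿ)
B

f(n) = √n is O(√n).
All listed options are valid Big-O bounds (upper bounds),
but O(√n) is the tightest (smallest valid bound).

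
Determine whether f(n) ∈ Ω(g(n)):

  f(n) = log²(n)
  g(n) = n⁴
False

f(n) = log²(n) is O(log² n), and g(n) = n⁴ is O(n⁴).
Since O(log² n) grows slower than O(n⁴), f(n) = Ω(g(n)) is false.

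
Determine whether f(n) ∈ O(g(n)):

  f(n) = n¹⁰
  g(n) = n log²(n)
False

f(n) = n¹⁰ is O(n¹⁰), and g(n) = n log²(n) is O(n log² n).
Since O(n¹⁰) grows faster than O(n log² n), f(n) = O(g(n)) is false.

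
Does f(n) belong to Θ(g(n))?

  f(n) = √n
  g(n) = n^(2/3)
False

f(n) = √n is O(√n), and g(n) = n^(2/3) is O(n^(2/3)).
Since they have different growth rates, f(n) = Θ(g(n)) is false.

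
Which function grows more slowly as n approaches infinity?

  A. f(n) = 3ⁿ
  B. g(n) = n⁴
B

f(n) = 3ⁿ is O(3ⁿ), while g(n) = n⁴ is O(n⁴).
Since O(n⁴) grows slower than O(3ⁿ), g(n) is dominated.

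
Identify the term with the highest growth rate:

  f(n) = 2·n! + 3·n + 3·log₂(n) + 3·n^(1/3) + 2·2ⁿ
2·n!

Looking at each term:
  - 2·n! is O(n!)
  - 3·n is O(n)
  - 3·log₂(n) is O(log n)
  - 3·n^(1/3) is O(n^(1/3))
  - 2·2ⁿ is O(2ⁿ)

The term 2·n! (O(n!)) grows fastest and dominates all others.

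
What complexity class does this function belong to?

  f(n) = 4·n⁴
O(n⁴)

The dominant term in 4·n⁴ is 4·n⁴, which is Θ(n⁴).
Constants are absorbed, so the tightest bound is O(n⁴).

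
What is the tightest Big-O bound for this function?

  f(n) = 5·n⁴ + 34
O(n⁴)

The dominant term in 5·n⁴ + 34 is 5·n⁴, which is Θ(n⁴).
Lower-order terms (34) are asymptotically negligible.
Constants are absorbed, so the tightest bound is O(n⁴).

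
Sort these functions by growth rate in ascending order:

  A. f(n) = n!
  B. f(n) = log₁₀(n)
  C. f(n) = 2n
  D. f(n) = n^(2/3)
B < D < C < A

Comparing growth rates:
B = log₁₀(n) is O(log n)
D = n^(2/3) is O(n^(2/3))
C = 2n is O(n)
A = n! is O(n!)

Therefore, the order from slowest to fastest is: B < D < C < A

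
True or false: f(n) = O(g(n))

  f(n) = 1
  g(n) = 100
True

f(n) = 1 and g(n) = 100 are both O(1).
Big-O permits equal growth rates (f ≤ c·g for some c), so f(n) = O(g(n)) is true.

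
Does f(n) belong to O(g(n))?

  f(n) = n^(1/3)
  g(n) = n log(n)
True

f(n) = n^(1/3) is O(n^(1/3)), and g(n) = n log(n) is O(n log n).
Since O(n^(1/3)) ⊆ O(n log n) (f grows no faster than g), f(n) = O(g(n)) is true.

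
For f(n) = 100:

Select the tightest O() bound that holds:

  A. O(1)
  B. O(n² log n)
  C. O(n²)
A

f(n) = 100 is O(1).
All listed options are valid Big-O bounds (upper bounds),
but O(1) is the tightest (smallest valid bound).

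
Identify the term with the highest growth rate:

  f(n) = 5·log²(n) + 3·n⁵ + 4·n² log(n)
3·n⁵

Looking at each term:
  - 5·log²(n) is O(log² n)
  - 3·n⁵ is O(n⁵)
  - 4·n² log(n) is O(n² log n)

The term 3·n⁵ (O(n⁵)) grows fastest and dominates all others.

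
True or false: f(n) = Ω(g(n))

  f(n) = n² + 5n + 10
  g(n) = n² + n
True

f(n) = n² + 5n + 10 and g(n) = n² + n are both O(n²).
Big-Ω permits equal growth rates (f ≥ c·g for some c > 0), so f(n) = Ω(g(n)) is true.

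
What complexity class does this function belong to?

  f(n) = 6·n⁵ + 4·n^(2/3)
O(n⁵)

The dominant term in 6·n⁵ + 4·n^(2/3) is 6·n⁵, which is Θ(n⁵).
Lower-order terms (4·n^(2/3)) are asymptotically negligible.
Constants are absorbed, so the tightest bound is O(n⁵).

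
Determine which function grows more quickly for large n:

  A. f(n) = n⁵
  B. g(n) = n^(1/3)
A

f(n) = n⁵ is O(n⁵), while g(n) = n^(1/3) is O(n^(1/3)).
Since O(n⁵) grows faster than O(n^(1/3)), f(n) dominates.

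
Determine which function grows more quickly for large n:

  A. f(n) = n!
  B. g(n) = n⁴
A

f(n) = n! is O(n!), while g(n) = n⁴ is O(n⁴).
Since O(n!) grows faster than O(n⁴), f(n) dominates.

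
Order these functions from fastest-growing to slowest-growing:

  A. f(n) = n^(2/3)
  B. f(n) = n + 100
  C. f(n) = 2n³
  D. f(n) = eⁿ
D > C > B > A

Comparing growth rates:
D = eⁿ is O(eⁿ)
C = 2n³ is O(n³)
B = n + 100 is O(n)
A = n^(2/3) is O(n^(2/3))

Therefore, the order from fastest to slowest is: D > C > B > A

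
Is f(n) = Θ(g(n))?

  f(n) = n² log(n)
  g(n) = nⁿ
False

f(n) = n² log(n) is O(n² log n), and g(n) = nⁿ is O(nⁿ).
Since they have different growth rates, f(n) = Θ(g(n)) is false.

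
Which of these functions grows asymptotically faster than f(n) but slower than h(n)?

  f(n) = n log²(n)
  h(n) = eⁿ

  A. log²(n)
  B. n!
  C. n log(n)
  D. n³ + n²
D

We need g(n) with n log²(n) = o(g(n)) and g(n) = o(eⁿ), i.e. O(n log² n) ≺ g ≺ O(eⁿ).
Check each option:
  A. log²(n) — O(log² n) does not grow strictly faster than f(n)
  B. n! — O(n!) does not grow strictly slower than h(n)
  C. n log(n) — O(n log n) does not grow strictly faster than f(n)
  D. n³ + n² — O(n³) is strictly between O(n log² n) and O(eⁿ) ✓

Only option D (n³ + n²) lies strictly between.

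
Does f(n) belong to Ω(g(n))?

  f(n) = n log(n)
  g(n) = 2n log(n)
True

f(n) = n log(n) and g(n) = 2n log(n) are both O(n log n).
Big-Ω permits equal growth rates (f ≥ c·g for some c > 0), so f(n) = Ω(g(n)) is true.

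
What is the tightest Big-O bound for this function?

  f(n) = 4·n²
O(n²)

The dominant term in 4·n² is 4·n², which is Θ(n²).
Constants are absorbed, so the tightest bound is O(n²).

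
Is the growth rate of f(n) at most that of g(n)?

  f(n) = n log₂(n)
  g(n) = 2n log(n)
True

f(n) = n log₂(n) and g(n) = 2n log(n) are both O(n log n).
Big-O permits equal growth rates (f ≤ c·g for some c), so f(n) = O(g(n)) is true.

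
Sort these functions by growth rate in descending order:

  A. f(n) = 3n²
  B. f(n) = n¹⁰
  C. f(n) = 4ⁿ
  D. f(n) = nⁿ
D > C > B > A

Comparing growth rates:
D = nⁿ is O(nⁿ)
C = 4ⁿ is O(4ⁿ)
B = n¹⁰ is O(n¹⁰)
A = 3n² is O(n²)

Therefore, the order from fastest to slowest is: D > C > B > A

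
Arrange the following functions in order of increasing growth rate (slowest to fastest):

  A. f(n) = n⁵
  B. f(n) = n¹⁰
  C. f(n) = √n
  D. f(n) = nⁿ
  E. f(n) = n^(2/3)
C < E < A < B < D

Comparing growth rates:
C = √n is O(√n)
E = n^(2/3) is O(n^(2/3))
A = n⁵ is O(n⁵)
B = n¹⁰ is O(n¹⁰)
D = nⁿ is O(nⁿ)

Therefore, the order from slowest to fastest is: C < E < A < B < D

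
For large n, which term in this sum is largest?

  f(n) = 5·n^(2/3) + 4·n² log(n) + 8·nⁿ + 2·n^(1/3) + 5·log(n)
8·nⁿ

Looking at each term:
  - 5·n^(2/3) is O(n^(2/3))
  - 4·n² log(n) is O(n² log n)
  - 8·nⁿ is O(nⁿ)
  - 2·n^(1/3) is O(n^(1/3))
  - 5·log(n) is O(log n)

The term 8·nⁿ (O(nⁿ)) grows fastest and dominates all others.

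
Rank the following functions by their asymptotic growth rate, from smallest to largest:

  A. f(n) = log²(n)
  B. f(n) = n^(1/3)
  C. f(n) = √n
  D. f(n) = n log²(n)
A < B < C < D

Comparing growth rates:
A = log²(n) is O(log² n)
B = n^(1/3) is O(n^(1/3))
C = √n is O(√n)
D = n log²(n) is O(n log² n)

Therefore, the order from slowest to fastest is: A < B < C < D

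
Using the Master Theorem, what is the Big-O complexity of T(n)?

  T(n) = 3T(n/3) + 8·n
Θ(n log n)

Master Theorem: a = 3, b = 3, f(n) = 8·n.
Compute the critical exponent d = log₃(3) = 1.
Compare f(n) = Θ(n) against n^d:
  k = 1 = d, so f(n) = Θ(n^d) — Case 2.
  Work is balanced across levels: T(n) = Θ(n^d log n) = Θ(n log n).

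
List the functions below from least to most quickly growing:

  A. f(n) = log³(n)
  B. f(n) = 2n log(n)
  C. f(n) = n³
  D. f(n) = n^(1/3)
A < D < B < C

Comparing growth rates:
A = log³(n) is O(log³ n)
D = n^(1/3) is O(n^(1/3))
B = 2n log(n) is O(n log n)
C = n³ is O(n³)

Therefore, the order from slowest to fastest is: A < D < B < C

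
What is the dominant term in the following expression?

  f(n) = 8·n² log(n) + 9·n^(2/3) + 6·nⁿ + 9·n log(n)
6·nⁿ

Looking at each term:
  - 8·n² log(n) is O(n² log n)
  - 9·n^(2/3) is O(n^(2/3))
  - 6·nⁿ is O(nⁿ)
  - 9·n log(n) is O(n log n)

The term 6·nⁿ (O(nⁿ)) grows fastest and dominates all others.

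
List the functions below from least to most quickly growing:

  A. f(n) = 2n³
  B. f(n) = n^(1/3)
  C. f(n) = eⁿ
B < A < C

Comparing growth rates:
B = n^(1/3) is O(n^(1/3))
A = 2n³ is O(n³)
C = eⁿ is O(eⁿ)

Therefore, the order from slowest to fastest is: B < A < C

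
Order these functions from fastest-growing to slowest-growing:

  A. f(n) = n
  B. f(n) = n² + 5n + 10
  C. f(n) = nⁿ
C > B > A

Comparing growth rates:
C = nⁿ is O(nⁿ)
B = n² + 5n + 10 is O(n²)
A = n is O(n)

Therefore, the order from fastest to slowest is: C > B > A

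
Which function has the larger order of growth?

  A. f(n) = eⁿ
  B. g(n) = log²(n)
A

f(n) = eⁿ is O(eⁿ), while g(n) = log²(n) is O(log² n).
Since O(eⁿ) grows faster than O(log² n), f(n) dominates.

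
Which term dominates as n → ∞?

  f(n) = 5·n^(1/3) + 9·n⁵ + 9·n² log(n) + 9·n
9·n⁵

Looking at each term:
  - 5·n^(1/3) is O(n^(1/3))
  - 9·n⁵ is O(n⁵)
  - 9·n² log(n) is O(n² log n)
  - 9·n is O(n)

The term 9·n⁵ (O(n⁵)) grows fastest and dominates all others.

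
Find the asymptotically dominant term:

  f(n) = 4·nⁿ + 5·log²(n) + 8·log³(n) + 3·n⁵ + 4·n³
4·nⁿ

Looking at each term:
  - 4·nⁿ is O(nⁿ)
  - 5·log²(n) is O(log² n)
  - 8·log³(n) is O(log³ n)
  - 3·n⁵ is O(n⁵)
  - 4·n³ is O(n³)

The term 4·nⁿ (O(nⁿ)) grows fastest and dominates all others.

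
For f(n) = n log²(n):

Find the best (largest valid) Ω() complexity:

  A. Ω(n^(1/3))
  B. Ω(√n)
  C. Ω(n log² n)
C

f(n) = n log²(n) is Ω(n log² n).
All listed options are valid Big-Ω bounds (lower bounds),
but Ω(n log² n) is the tightest (largest valid bound).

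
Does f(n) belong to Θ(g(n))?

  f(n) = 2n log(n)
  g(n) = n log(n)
True

f(n) = 2n log(n) and g(n) = n log(n) are both O(n log n).
Since they have the same asymptotic growth rate, f(n) = Θ(g(n)) is true.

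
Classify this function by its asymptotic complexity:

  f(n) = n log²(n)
O(n log² n)

The dominant term in n log²(n) is n log²(n), which is Θ(n log² n).
Constants are absorbed, so the tightest bound is O(n log² n).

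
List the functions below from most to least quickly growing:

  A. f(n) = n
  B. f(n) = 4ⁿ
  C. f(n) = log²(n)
B > A > C

Comparing growth rates:
B = 4ⁿ is O(4ⁿ)
A = n is O(n)
C = log²(n) is O(log² n)

Therefore, the order from fastest to slowest is: B > A > C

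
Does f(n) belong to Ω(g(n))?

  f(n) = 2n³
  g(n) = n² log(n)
True

f(n) = 2n³ is O(n³), and g(n) = n² log(n) is O(n² log n).
Since O(n³) grows at least as fast as O(n² log n), f(n) = Ω(g(n)) is true.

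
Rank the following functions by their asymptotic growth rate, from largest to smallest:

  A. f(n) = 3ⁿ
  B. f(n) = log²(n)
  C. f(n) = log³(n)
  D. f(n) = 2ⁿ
A > D > C > B

Comparing growth rates:
A = 3ⁿ is O(3ⁿ)
D = 2ⁿ is O(2ⁿ)
C = log³(n) is O(log³ n)
B = log²(n) is O(log² n)

Therefore, the order from fastest to slowest is: A > D > C > B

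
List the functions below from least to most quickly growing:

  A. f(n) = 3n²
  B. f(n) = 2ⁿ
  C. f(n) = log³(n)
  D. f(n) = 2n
C < D < A < B

Comparing growth rates:
C = log³(n) is O(log³ n)
D = 2n is O(n)
A = 3n² is O(n²)
B = 2ⁿ is O(2ⁿ)

Therefore, the order from slowest to fastest is: C < D < A < B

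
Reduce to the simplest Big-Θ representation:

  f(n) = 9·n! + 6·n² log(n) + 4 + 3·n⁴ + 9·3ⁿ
Θ(n!)

Order the terms by growth rate: 4 ≺ 6·n² log(n) ≺ 3·n⁴ ≺ 9·3ⁿ ≺ 9·n!.
The fastest-growing term 9·n! dominates as n → ∞; dropping its constant factor gives Θ(n!).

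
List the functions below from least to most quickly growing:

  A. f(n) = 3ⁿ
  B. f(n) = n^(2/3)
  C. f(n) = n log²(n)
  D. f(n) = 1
D < B < C < A

Comparing growth rates:
D = 1 is O(1)
B = n^(2/3) is O(n^(2/3))
C = n log²(n) is O(n log² n)
A = 3ⁿ is O(3ⁿ)

Therefore, the order from slowest to fastest is: D < B < C < A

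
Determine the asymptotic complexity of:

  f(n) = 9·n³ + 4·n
O(n³)

The dominant term in 9·n³ + 4·n is 9·n³, which is Θ(n³).
Lower-order terms (4·n) are asymptotically negligible.
Constants are absorbed, so the tightest bound is O(n³).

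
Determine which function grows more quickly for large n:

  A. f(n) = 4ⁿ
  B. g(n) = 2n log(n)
A

f(n) = 4ⁿ is O(4ⁿ), while g(n) = 2n log(n) is O(n log n).
Since O(4ⁿ) grows faster than O(n log n), f(n) dominates.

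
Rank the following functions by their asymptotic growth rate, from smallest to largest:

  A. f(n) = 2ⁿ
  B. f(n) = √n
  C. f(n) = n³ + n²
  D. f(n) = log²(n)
D < B < C < A

Comparing growth rates:
D = log²(n) is O(log² n)
B = √n is O(√n)
C = n³ + n² is O(n³)
A = 2ⁿ is O(2ⁿ)

Therefore, the order from slowest to fastest is: D < B < C < A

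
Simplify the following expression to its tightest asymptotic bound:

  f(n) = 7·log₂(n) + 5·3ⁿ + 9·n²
Θ(3ⁿ)

Order the terms by growth rate: 7·log₂(n) ≺ 9·n² ≺ 5·3ⁿ.
The fastest-growing term 5·3ⁿ dominates as n → ∞; dropping its constant factor gives Θ(3ⁿ).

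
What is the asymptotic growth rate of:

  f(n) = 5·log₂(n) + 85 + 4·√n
Θ(√n)

Order the terms by growth rate: 85 ≺ 5·log₂(n) ≺ 4·√n.
The fastest-growing term 4·√n dominates as n → ∞; dropping its constant factor gives Θ(√n).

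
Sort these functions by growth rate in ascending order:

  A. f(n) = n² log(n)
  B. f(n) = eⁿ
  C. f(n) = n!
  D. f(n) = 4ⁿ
A < B < D < C

Comparing growth rates:
A = n² log(n) is O(n² log n)
B = eⁿ is O(eⁿ)
D = 4ⁿ is O(4ⁿ)
C = n! is O(n!)

Therefore, the order from slowest to fastest is: A < B < D < C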